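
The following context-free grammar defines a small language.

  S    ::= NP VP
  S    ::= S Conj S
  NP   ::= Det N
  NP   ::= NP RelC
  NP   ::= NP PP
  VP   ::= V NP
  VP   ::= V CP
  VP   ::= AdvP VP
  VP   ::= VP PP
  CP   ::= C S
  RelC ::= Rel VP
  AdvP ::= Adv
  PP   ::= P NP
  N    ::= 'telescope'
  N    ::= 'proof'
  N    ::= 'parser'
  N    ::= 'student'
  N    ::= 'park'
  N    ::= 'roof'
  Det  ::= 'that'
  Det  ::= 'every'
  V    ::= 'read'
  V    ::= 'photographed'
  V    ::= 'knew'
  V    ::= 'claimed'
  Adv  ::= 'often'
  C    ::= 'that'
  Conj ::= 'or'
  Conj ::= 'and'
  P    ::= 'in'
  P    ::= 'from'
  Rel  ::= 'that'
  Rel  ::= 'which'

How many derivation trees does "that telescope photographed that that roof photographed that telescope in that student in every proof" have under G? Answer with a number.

9

Two of the 9 distinct bracketings:
[S [NP [Det that] [N telescope]] [VP [V photographed] [CP [C that] [S [NP [Det that] [N roof]] [VP [V photographed] [NP [NP [Det that] [N telescope]] [PP [P in] [NP [NP [Det that] [N student]] [PP [P in] [NP [Det every] [N proof]]]]]]]]]]]
[S [NP [Det that] [N telescope]] [VP [V photographed] [CP [C that] [S [NP [Det that] [N roof]] [VP [V photographed] [NP [NP [NP [Det that] [N telescope]] [PP [P in] [NP [Det that] [N student]]]] [PP [P in] [NP [Det every] [N proof]]]]]]]]]
The trees differ in how a recursive rule is bracketed over the same span.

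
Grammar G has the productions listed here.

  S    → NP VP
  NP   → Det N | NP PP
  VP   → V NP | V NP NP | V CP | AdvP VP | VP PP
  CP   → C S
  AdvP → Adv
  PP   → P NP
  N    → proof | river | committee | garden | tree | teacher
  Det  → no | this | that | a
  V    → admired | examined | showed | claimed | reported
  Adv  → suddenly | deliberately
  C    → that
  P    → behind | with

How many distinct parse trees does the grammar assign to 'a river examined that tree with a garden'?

2

The two bracketings:
[S [NP [Det a] [N river]] [VP [V examined] [NP [NP [Det that] [N tree]] [PP [P with] [NP [Det a] [N garden]]]]]]
[S [NP [Det a] [N river]] [VP [VP [V examined] [NP [Det that] [N tree]]] [PP [P with] [NP [Det a] [N garden]]]]]
The difference turns on whether NP → NP PP is used at the relevant span, versus an alternative expansion of NP.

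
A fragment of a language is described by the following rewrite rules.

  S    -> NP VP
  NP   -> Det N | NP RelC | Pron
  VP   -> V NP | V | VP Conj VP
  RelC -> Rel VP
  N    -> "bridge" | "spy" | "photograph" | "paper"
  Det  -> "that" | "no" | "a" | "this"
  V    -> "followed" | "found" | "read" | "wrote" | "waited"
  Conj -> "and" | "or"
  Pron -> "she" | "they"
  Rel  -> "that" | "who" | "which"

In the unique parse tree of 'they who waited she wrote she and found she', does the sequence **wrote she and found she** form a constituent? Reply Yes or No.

Yes

[S [NP [NP [Pron they]] [RelC [Rel who] [VP [V waited] [NP [Pron she]]]]] [VP [VP [V wrote] [NP [Pron she]]] [Conj and] [VP [V found] [NP [Pron she]]]]]
The words 'wrote she and found she' are exhaustively dominated by a single VP node (built by VP → VP Conj VP), so they form a constituent.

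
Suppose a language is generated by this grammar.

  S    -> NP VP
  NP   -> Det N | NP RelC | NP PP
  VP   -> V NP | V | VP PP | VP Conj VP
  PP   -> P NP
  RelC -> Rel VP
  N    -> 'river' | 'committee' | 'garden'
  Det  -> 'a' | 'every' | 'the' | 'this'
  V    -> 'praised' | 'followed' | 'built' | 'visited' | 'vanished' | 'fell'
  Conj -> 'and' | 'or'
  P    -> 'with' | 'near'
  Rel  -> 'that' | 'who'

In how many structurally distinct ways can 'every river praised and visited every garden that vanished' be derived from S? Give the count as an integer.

1

[S [NP [Det every] [N river]] [VP [VP [V praised]] [Conj and] [VP [V visited] [NP [NP [Det every] [N garden]] [RelC [Rel that] [VP [V vanished]]]]]]]
No rule offers an alternative attachment or grouping for any span, so this is the only derivation.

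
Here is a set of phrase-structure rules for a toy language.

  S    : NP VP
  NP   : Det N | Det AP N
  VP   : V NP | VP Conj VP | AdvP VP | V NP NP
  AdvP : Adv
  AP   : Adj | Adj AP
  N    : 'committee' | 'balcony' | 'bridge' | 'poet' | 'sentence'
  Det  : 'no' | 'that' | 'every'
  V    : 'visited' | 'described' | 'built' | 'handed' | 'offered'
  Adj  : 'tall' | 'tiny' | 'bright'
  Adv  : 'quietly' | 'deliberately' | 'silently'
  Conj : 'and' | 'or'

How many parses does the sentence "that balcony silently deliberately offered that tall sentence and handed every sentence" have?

Two of the 3 distinct bracketings:
[S [NP [Det that] [N balcony]] [VP [VP [AdvP [Adv silently]] [VP [AdvP [Adv deliberately]] [VP [V offered] [NP [Det that] [AP [Adj tall]] [N sentence]]]]] [Conj and] [VP [V handed] [NP [Det every] [N sentence]]]]]
[S [NP [Det that] [N balcony]] [VP [AdvP [Adv silently]] [VP [VP [AdvP [Adv deliberately]] [VP [V offered] [NP [Det that] [AP [Adj tall]] [N sentence]]]] [Conj and] [VP [V handed] [NP [Det every] [N sentence]]]]]]
The trees differ in how a recursive rule is bracketed over the same span.

3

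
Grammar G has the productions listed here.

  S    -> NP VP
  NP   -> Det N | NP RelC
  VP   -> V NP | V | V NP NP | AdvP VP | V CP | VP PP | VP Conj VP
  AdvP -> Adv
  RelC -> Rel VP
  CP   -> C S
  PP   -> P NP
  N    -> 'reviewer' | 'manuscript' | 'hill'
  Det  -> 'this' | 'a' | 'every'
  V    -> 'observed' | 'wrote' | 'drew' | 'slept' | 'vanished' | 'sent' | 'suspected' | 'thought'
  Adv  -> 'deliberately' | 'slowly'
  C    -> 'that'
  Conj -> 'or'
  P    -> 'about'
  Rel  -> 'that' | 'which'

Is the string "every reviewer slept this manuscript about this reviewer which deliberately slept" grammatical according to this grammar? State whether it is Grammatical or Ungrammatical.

[S [NP [Det every] [N reviewer]] [VP [VP [V slept] [NP [Det this] [N manuscript]]] [PP [P about] [NP [NP [Det this] [N reviewer]] [RelC [Rel which] [VP [AdvP [Adv deliberately]] [VP [V slept]]]]]]]]
Every word is introduced by a lexical rule and the phrasal rules combine the resulting categories into a single S.

Grammatical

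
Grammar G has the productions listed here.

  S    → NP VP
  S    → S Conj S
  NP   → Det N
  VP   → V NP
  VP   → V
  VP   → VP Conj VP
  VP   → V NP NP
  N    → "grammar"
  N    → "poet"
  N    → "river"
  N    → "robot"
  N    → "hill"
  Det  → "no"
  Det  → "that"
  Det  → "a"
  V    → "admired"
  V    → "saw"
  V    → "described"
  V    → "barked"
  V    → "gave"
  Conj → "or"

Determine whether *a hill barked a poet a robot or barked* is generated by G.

Grammatical

[S [NP [Det a] [N hill]] [VP [VP [V barked] [NP [Det a] [N poet]] [NP [Det a] [N robot]]] [Conj or] [VP [V barked]]]]
The bracketing above is licensed at every node by one of the given productions, with S at the root.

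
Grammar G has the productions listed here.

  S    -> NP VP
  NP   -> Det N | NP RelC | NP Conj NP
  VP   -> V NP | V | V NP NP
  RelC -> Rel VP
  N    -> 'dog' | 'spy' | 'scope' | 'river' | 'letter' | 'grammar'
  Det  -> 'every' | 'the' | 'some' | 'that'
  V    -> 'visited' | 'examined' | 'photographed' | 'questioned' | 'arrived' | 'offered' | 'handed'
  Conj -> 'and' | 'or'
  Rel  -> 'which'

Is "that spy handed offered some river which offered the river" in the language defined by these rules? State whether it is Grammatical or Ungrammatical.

For S → NP VP, the only prefix that parses as NP is 'that spy', but the remainder 'handed offered some river which offered the river' is not a VP under these rules.

Ungrammatical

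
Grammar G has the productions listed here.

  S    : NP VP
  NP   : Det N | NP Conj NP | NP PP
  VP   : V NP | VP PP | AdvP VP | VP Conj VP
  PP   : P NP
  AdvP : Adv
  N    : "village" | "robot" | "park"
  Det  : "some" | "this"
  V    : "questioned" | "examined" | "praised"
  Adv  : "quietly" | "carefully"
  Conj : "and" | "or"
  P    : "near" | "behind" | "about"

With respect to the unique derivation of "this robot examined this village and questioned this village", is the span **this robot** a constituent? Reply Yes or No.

Yes

[S [NP [Det this] [N robot]] [VP [VP [V examined] [NP [Det this] [N village]]] [Conj and] [VP [V questioned] [NP [Det this] [N village]]]]]
The words 'this robot' are exhaustively dominated by a single NP node (built by NP → Det N), so they form a constituent.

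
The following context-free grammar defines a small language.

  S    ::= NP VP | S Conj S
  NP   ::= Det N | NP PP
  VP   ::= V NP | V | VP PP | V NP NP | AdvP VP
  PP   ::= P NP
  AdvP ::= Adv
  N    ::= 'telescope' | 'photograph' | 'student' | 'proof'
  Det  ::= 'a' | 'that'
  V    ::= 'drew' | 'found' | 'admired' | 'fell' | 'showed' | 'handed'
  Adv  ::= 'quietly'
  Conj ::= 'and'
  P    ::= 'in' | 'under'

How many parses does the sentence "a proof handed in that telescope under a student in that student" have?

5

Two of the 5 distinct bracketings:
[S [NP [Det a] [N proof]] [VP [VP [V handed]] [PP [P in] [NP [NP [Det that] [N telescope]] [PP [P under] [NP [NP [Det a] [N student]] [PP [P in] [NP [Det that] [N student]]]]]]]]]
[S [NP [Det a] [N proof]] [VP [VP [V handed]] [PP [P in] [NP [NP [NP [Det that] [N telescope]] [PP [P under] [NP [Det a] [N student]]]] [PP [P in] [NP [Det that] [N student]]]]]]]
The trees differ in how a recursive rule is bracketed over the same span.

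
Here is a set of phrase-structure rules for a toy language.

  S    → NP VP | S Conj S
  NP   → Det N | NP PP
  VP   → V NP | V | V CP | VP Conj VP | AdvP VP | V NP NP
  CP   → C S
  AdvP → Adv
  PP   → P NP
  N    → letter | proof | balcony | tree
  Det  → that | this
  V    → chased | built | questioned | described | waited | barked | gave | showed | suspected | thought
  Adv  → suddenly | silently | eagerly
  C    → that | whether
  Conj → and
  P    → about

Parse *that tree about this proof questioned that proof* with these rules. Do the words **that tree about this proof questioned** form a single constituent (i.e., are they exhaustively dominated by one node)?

[S [NP [NP [Det that] [N tree]] [PP [P about] [NP [Det this] [N proof]]]] [VP [V questioned] [NP [Det that] [N proof]]]]
The smallest constituent containing 'that tree about this proof questioned' is the S spanning 'that tree about this proof questioned that proof'; no single node in the tree dominates exactly the given words.

No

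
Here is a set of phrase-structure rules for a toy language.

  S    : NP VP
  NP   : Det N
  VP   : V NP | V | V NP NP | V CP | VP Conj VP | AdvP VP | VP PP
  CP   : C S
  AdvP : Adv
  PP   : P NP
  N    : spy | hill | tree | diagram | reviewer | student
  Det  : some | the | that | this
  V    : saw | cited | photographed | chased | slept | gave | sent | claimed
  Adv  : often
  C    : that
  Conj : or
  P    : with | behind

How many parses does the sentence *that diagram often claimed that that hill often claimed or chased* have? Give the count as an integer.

Two of the 4 distinct bracketings:
[S [NP [Det that] [N diagram]] [VP [VP [AdvP [Adv often]] [VP [V claimed] [CP [C that] [S [NP [Det that] [N hill]] [VP [AdvP [Adv often]] [VP [V claimed]]]]]]] [Conj or] [VP [V chased]]]]
[S [NP [Det that] [N diagram]] [VP [AdvP [Adv often]] [VP [V claimed] [CP [C that] [S [NP [Det that] [N hill]] [VP [VP [AdvP [Adv often]] [VP [V claimed]]] [Conj or] [VP [V chased]]]]]]]]
The trees differ in how a recursive rule is bracketed over the same span.

4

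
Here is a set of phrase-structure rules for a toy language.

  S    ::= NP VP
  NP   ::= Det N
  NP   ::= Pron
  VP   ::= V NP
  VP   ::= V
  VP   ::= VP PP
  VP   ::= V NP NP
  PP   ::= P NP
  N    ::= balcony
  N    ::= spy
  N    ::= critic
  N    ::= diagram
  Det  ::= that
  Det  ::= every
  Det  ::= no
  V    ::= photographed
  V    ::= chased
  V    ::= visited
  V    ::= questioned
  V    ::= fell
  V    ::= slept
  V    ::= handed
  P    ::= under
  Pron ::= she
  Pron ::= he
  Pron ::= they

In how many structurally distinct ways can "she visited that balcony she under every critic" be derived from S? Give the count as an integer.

1

[S [NP [Pron she]] [VP [VP [V visited] [NP [Det that] [N balcony]] [NP [Pron she]]] [PP [P under] [NP [Det every] [N critic]]]]]
No rule offers an alternative attachment or grouping for any span, so this is the only derivation.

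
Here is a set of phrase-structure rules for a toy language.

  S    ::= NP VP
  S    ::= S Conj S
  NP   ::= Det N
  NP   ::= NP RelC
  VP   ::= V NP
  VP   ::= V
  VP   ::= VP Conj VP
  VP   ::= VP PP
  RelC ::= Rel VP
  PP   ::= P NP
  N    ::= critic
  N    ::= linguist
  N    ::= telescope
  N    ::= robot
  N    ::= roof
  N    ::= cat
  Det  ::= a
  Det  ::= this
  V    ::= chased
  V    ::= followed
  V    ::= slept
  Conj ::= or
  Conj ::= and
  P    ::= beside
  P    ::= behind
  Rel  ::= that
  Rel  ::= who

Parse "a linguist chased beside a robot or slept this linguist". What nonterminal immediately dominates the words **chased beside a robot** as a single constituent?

S
  NP
    Det: a
    N: linguist
  VP
    VP
      VP
        V: chased
      PP
        P: beside
        NP
          Det: a
          N: robot
    Conj: or
    VP
      V: slept
      NP
        Det: this
        N: linguist
The span 'chased beside a robot' is the VP node built by VP → VP PP.

VP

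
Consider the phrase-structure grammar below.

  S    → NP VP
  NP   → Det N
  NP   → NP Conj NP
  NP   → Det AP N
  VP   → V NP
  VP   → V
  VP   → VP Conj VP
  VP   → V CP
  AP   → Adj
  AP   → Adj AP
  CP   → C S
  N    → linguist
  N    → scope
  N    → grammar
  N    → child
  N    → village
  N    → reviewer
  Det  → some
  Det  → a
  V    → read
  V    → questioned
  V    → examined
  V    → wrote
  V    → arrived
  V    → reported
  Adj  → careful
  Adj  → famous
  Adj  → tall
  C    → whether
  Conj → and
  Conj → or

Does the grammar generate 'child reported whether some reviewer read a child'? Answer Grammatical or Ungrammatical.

Ungrammatical

For S → NP VP, no prefix of the string parses as an NP.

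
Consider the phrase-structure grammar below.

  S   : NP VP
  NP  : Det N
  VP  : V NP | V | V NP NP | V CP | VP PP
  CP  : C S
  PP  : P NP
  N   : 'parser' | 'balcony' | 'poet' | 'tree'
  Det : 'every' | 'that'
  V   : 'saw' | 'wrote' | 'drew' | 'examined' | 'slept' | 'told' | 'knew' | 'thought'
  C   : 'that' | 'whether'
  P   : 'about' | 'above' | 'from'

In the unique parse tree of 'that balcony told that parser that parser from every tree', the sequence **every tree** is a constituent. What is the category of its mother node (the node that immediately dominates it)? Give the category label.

S
  NP
    Det: that
    N: balcony
  VP
    VP
      V: told
      NP
        Det: that
        N: parser
      NP
        Det: that
        N: parser
    PP
      P: from
      NP
        Det: every
        N: tree
The span 'every tree' is the NP node built by NP → Det N.
Its mother is the PP built by PP → P NP.

PP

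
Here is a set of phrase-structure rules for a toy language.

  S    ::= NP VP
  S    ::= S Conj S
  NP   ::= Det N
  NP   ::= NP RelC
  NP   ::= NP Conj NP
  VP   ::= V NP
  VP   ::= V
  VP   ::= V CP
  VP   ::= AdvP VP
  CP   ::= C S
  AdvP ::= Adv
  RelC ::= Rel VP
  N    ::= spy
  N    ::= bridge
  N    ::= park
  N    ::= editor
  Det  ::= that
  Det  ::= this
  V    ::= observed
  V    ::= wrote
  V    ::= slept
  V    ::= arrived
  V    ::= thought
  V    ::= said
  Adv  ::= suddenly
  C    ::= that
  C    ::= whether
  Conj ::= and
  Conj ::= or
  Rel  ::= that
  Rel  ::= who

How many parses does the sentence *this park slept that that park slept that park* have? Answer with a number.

[S [NP [Det this] [N park]] [VP [V slept] [CP [C that] [S [NP [Det that] [N park]] [VP [V slept] [NP [Det that] [N park]]]]]]]
No rule offers an alternative attachment or grouping for any span, so this is the only derivation.

1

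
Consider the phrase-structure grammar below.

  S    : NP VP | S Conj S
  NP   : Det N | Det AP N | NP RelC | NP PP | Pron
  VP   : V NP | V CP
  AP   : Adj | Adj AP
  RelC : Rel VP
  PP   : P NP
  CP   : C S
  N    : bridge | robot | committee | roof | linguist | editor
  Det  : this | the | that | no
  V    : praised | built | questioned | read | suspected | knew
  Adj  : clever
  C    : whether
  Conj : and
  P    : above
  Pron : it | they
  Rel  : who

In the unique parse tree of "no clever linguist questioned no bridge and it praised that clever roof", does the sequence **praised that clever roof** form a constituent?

Yes

[S [S [NP [Det no] [AP [Adj clever]] [N linguist]] [VP [V questioned] [NP [Det no] [N bridge]]]] [Conj and] [S [NP [Pron it]] [VP [V praised] [NP [Det that] [AP [Adj clever]] [N roof]]]]]
The words 'praised that clever roof' are exhaustively dominated by a single VP node (built by VP → V NP), so they form a constituent.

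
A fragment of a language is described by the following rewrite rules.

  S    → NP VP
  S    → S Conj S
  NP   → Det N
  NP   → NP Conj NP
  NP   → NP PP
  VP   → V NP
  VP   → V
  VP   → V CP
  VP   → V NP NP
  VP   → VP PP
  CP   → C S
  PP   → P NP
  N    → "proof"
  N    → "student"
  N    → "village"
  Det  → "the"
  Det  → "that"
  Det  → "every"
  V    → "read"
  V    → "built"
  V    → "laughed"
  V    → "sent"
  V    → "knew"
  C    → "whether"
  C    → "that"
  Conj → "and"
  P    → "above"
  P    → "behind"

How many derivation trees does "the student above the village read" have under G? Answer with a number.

[S [NP [NP [Det the] [N student]] [PP [P above] [NP [Det the] [N village]]]] [VP [V read]]]
No rule offers an alternative attachment or grouping for any span, so this is the only derivation.

1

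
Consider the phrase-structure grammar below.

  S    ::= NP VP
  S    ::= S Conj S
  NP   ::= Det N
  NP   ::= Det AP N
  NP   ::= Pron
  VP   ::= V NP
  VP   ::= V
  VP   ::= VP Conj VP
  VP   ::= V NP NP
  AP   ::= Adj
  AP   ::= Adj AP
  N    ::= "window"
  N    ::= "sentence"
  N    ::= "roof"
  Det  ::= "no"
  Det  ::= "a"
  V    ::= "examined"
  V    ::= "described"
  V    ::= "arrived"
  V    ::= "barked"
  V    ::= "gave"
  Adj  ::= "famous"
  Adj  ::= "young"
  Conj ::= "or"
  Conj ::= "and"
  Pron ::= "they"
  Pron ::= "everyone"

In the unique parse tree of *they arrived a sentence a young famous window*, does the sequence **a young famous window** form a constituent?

Yes

[S [NP [Pron they]] [VP [V arrived] [NP [Det a] [N sentence]] [NP [Det a] [AP [Adj young] [AP [Adj famous]]] [N window]]]]
The words 'a young famous window' are exhaustively dominated by a single NP node (built by NP → Det AP N), so they form a constituent.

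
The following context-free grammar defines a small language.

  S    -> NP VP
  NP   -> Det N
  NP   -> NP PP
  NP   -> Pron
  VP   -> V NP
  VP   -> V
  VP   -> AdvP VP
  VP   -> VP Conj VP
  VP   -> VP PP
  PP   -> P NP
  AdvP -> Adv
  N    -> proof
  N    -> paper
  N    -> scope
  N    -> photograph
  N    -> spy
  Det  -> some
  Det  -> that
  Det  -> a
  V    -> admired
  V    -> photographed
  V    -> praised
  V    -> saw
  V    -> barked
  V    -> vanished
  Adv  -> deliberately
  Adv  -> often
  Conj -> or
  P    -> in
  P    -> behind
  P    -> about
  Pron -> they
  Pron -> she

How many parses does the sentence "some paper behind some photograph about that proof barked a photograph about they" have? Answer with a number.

Two of the 4 distinct bracketings:
[S [NP [NP [Det some] [N paper]] [PP [P behind] [NP [NP [Det some] [N photograph]] [PP [P about] [NP [Det that] [N proof]]]]]] [VP [V barked] [NP [NP [Det a] [N photograph]] [PP [P about] [NP [Pron they]]]]]]
[S [NP [NP [Det some] [N paper]] [PP [P behind] [NP [NP [Det some] [N photograph]] [PP [P about] [NP [Det that] [N proof]]]]]] [VP [VP [V barked] [NP [Det a] [N photograph]]] [PP [P about] [NP [Pron they]]]]]
The difference turns on whether VP → VP PP is used at the relevant span, versus an alternative expansion of VP.

4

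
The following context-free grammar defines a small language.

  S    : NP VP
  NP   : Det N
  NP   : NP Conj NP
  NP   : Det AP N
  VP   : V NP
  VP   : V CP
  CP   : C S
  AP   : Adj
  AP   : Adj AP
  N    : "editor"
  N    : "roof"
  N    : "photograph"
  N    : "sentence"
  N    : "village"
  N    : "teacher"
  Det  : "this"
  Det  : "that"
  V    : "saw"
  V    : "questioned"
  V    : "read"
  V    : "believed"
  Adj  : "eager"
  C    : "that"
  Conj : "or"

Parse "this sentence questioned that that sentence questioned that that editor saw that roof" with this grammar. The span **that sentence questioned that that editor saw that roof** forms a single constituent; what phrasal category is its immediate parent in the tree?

CP

[S [NP [Det this] [N sentence]] [VP [V questioned] [CP [C that] [S [NP [Det that] [N sentence]] [VP [V questioned] [CP [C that] [S [NP [Det that] [N editor]] [VP [V saw] [NP [Det that] [N roof]]]]]]]]]]
The span 'that sentence questioned that that editor saw that roof' is the S node built by S → NP VP.
Its mother is the CP built by CP → C S.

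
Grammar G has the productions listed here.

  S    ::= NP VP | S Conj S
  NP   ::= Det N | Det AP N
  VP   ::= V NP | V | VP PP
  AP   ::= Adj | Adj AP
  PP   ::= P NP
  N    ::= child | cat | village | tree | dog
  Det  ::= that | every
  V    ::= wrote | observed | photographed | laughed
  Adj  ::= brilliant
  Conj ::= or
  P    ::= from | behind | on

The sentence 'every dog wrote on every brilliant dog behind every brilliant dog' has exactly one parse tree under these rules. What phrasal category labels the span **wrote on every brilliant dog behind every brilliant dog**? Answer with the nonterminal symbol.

VP

[S [NP [Det every] [N dog]] [VP [VP [VP [V wrote]] [PP [P on] [NP [Det every] [AP [Adj brilliant]] [N dog]]]] [PP [P behind] [NP [Det every] [AP [Adj brilliant]] [N dog]]]]]
The span 'wrote on every brilliant dog behind every brilliant dog' is the VP node built by VP → VP PP.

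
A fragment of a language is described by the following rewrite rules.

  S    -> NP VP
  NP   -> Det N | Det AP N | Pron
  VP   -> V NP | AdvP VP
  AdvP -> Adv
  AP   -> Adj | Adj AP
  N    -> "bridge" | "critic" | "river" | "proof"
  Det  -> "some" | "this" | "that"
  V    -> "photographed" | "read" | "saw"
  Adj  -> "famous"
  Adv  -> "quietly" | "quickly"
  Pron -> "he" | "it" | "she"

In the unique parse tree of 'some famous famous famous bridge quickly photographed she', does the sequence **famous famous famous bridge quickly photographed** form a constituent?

[S [NP [Det some] [AP [Adj famous] [AP [Adj famous] [AP [Adj famous]]]] [N bridge]] [VP [AdvP [Adv quickly]] [VP [V photographed] [NP [Pron she]]]]]
The smallest constituent containing 'famous famous famous bridge quickly photographed' is the S spanning 'some famous famous famous bridge quickly photographed she'; no single node in the tree dominates exactly the given words.

No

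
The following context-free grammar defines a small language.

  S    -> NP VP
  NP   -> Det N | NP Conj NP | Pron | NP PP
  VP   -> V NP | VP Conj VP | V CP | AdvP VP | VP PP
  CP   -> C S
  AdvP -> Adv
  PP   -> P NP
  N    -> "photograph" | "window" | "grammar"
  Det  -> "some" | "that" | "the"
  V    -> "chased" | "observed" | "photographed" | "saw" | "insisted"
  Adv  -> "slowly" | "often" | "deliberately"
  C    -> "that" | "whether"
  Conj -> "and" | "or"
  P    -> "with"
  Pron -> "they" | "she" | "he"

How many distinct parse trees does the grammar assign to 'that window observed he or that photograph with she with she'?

9

Two of the 9 distinct bracketings:
[S [NP [Det that] [N window]] [VP [V observed] [NP [NP [Pron he]] [Conj or] [NP [NP [Det that] [N photograph]] [PP [P with] [NP [NP [Pron she]] [PP [P with] [NP [Pron she]]]]]]]]]
[S [NP [Det that] [N window]] [VP [V observed] [NP [NP [Pron he]] [Conj or] [NP [NP [NP [Det that] [N photograph]] [PP [P with] [NP [Pron she]]]] [PP [P with] [NP [Pron she]]]]]]]
The trees differ in how a recursive rule is bracketed over the same span.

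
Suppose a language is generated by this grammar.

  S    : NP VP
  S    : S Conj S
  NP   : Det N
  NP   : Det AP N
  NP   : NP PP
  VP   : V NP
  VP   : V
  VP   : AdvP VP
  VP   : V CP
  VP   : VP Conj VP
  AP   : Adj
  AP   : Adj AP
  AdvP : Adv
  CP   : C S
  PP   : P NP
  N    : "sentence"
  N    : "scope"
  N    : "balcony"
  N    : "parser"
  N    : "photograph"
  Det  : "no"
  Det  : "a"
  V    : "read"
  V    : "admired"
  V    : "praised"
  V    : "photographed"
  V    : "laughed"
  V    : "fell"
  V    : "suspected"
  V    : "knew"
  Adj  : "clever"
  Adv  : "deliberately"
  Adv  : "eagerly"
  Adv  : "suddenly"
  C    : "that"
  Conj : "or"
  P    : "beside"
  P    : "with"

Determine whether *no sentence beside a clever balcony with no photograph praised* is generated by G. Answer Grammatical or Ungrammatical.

Grammatical

S
  NP
    NP
      Det: no
      N: sentence
    PP
      P: beside
      NP
        NP
          Det: a
          AP
            Adj: clever
          N: balcony
        PP
          P: with
          NP
            Det: no
            N: photograph
  VP
    V: praised
Each bracket corresponds to one application of a listed rule, so the string is derivable from S.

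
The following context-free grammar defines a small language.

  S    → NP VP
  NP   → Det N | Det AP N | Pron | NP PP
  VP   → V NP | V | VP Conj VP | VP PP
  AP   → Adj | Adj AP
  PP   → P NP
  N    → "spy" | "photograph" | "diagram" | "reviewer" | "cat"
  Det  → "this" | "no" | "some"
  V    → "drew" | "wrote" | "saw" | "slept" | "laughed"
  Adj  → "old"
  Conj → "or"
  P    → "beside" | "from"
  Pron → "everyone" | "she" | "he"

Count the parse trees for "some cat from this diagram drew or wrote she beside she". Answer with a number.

3

Two of the 3 distinct bracketings:
[S [NP [NP [Det some] [N cat]] [PP [P from] [NP [Det this] [N diagram]]]] [VP [VP [V drew]] [Conj or] [VP [V wrote] [NP [NP [Pron she]] [PP [P beside] [NP [Pron she]]]]]]]
[S [NP [NP [Det some] [N cat]] [PP [P from] [NP [Det this] [N diagram]]]] [VP [VP [V drew]] [Conj or] [VP [VP [V wrote] [NP [Pron she]]] [PP [P beside] [NP [Pron she]]]]]]
The difference turns on whether VP → VP PP is used at the relevant span, versus an alternative expansion of VP.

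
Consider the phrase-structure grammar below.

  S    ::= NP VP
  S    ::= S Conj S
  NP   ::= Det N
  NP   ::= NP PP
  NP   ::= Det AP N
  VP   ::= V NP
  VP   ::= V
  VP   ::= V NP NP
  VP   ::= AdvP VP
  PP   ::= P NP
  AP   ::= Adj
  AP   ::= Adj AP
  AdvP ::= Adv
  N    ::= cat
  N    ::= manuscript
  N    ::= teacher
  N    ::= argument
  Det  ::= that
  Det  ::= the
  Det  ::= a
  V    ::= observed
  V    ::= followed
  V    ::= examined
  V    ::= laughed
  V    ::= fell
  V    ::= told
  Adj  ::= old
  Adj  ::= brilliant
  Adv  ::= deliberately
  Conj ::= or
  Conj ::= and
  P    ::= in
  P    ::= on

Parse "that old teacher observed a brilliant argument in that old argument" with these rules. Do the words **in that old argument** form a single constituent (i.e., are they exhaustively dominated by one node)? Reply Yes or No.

Yes

[S [NP [Det that] [AP [Adj old]] [N teacher]] [VP [V observed] [NP [NP [Det a] [AP [Adj brilliant]] [N argument]] [PP [P in] [NP [Det that] [AP [Adj old]] [N argument]]]]]]
The words 'in that old argument' are exhaustively dominated by a single PP node (built by PP → P NP), so they form a constituent.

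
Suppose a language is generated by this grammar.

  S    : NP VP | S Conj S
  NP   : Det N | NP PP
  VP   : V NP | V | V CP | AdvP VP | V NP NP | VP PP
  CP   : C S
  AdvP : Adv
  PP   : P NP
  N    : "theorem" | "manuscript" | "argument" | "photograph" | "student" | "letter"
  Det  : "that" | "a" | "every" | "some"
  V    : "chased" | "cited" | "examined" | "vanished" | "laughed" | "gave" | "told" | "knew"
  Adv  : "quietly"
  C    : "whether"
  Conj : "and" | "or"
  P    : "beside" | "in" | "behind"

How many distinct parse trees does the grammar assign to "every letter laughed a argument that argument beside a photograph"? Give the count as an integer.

2

The two bracketings:
[S [NP [Det every] [N letter]] [VP [V laughed] [NP [Det a] [N argument]] [NP [NP [Det that] [N argument]] [PP [P beside] [NP [Det a] [N photograph]]]]]]
[S [NP [Det every] [N letter]] [VP [VP [V laughed] [NP [Det a] [N argument]] [NP [Det that] [N argument]]] [PP [P beside] [NP [Det a] [N photograph]]]]]
The difference turns on whether NP → NP PP is used at the relevant span, versus an alternative expansion of NP.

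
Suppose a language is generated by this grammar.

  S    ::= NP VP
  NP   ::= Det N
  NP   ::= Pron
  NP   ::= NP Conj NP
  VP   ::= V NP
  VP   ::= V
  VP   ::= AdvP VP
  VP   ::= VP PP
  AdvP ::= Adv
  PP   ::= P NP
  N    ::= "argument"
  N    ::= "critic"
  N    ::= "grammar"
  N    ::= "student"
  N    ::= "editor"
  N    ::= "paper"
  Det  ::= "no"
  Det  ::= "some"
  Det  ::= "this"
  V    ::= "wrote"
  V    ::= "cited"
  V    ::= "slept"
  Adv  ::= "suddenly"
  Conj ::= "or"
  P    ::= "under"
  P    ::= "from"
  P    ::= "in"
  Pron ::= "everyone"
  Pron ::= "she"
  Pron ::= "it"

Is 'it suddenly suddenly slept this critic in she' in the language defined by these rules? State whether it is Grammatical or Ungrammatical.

S
  NP
    Pron: it
  VP
    AdvP
      Adv: suddenly
    VP
      AdvP
        Adv: suddenly
      VP
        VP
          V: slept
          NP
            Det: this
            N: critic
        PP
          P: in
          NP
            Pron: she
Every word is introduced by a lexical rule and the phrasal rules combine the resulting categories into a single S.

Grammatical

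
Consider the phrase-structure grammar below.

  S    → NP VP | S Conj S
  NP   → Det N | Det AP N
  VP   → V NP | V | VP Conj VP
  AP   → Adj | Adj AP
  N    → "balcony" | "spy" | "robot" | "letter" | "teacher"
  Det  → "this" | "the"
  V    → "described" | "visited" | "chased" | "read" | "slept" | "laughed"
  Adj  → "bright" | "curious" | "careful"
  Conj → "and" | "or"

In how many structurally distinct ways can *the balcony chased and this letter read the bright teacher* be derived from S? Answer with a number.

[S [S [NP [Det the] [N balcony]] [VP [V chased]]] [Conj and] [S [NP [Det this] [N letter]] [VP [V read] [NP [Det the] [AP [Adj bright]] [N teacher]]]]]
No rule offers an alternative attachment or grouping for any span, so this is the only derivation.

1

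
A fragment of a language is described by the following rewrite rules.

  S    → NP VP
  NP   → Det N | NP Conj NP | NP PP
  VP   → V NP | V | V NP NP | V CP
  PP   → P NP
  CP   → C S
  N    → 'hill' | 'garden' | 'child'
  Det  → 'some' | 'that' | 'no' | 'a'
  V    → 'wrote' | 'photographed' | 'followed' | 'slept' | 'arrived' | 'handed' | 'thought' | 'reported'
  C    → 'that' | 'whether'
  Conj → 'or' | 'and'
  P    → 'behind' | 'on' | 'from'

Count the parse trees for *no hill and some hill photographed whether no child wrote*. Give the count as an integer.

[S [NP [NP [Det no] [N hill]] [Conj and] [NP [Det some] [N hill]]] [VP [V photographed] [CP [C whether] [S [NP [Det no] [N child]] [VP [V wrote]]]]]]
No rule offers an alternative attachment or grouping for any span, so this is the only derivation.

1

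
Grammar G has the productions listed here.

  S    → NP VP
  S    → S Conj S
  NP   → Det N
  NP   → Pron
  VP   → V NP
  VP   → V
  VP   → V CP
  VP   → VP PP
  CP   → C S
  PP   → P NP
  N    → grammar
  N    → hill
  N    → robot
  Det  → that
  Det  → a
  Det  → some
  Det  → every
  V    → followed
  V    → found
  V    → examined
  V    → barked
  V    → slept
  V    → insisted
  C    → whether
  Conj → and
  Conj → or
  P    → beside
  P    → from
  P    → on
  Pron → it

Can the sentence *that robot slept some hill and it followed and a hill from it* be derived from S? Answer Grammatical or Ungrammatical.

For S → NP VP, the only prefix that parses as NP is 'that robot', but the remainder 'slept some hill and it followed and a hill from it' is not a VP under these rules. The alternative S rule S → S Conj S likewise has no satisfying split.

Ungrammatical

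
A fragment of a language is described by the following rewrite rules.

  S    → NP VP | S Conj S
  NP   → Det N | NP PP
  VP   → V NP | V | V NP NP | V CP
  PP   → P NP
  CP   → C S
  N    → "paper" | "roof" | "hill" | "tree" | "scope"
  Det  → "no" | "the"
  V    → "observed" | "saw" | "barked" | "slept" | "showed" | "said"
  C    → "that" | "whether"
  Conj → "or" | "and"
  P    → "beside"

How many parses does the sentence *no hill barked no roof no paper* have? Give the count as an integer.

1

[S [NP [Det no] [N hill]] [VP [V barked] [NP [Det no] [N roof]] [NP [Det no] [N paper]]]]
No rule offers an alternative attachment or grouping for any span, so this is the only derivation.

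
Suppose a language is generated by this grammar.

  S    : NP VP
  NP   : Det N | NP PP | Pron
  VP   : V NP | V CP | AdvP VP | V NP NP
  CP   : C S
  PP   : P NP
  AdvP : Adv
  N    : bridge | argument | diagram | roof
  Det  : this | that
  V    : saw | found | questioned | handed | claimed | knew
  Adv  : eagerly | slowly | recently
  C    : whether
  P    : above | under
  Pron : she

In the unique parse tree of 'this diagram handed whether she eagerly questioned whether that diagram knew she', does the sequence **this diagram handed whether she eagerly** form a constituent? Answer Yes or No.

No

[S [NP [Det this] [N diagram]] [VP [V handed] [CP [C whether] [S [NP [Pron she]] [VP [AdvP [Adv eagerly]] [VP [V questioned] [CP [C whether] [S [NP [Det that] [N diagram]] [VP [V knew] [NP [Pron she]]]]]]]]]]]
The smallest constituent containing 'this diagram handed whether she eagerly' is the S spanning 'this diagram handed whether she eagerly questioned whether that diagram knew she'; no single node in the tree dominates exactly the given words.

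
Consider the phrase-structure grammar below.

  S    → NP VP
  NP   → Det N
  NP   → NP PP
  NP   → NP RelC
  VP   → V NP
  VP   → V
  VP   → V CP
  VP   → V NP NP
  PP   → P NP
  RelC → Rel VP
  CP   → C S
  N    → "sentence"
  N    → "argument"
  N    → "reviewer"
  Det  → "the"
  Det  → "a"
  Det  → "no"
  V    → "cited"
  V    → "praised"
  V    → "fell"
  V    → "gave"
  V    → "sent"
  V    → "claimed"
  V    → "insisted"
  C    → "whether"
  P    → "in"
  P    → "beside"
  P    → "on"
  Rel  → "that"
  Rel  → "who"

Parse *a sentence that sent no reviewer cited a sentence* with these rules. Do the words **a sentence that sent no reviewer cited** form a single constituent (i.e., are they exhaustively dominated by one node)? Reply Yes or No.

No

[S [NP [NP [Det a] [N sentence]] [RelC [Rel that] [VP [V sent] [NP [Det no] [N reviewer]]]]] [VP [V cited] [NP [Det a] [N sentence]]]]
The smallest constituent containing 'a sentence that sent no reviewer cited' is the S spanning 'a sentence that sent no reviewer cited a sentence'; no single node in the tree dominates exactly the given words.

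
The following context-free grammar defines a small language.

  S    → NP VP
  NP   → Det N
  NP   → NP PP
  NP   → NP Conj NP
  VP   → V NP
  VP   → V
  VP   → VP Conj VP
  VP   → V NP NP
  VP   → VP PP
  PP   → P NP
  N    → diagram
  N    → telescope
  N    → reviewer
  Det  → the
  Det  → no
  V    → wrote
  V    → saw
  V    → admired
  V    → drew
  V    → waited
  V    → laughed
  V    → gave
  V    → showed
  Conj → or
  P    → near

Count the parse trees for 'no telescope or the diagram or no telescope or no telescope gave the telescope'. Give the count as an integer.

Two of the 5 distinct bracketings:
[S [NP [NP [Det no] [N telescope]] [Conj or] [NP [NP [Det the] [N diagram]] [Conj or] [NP [NP [Det no] [N telescope]] [Conj or] [NP [Det no] [N telescope]]]]] [VP [V gave] [NP [Det the] [N telescope]]]]
[S [NP [NP [Det no] [N telescope]] [Conj or] [NP [NP [NP [Det the] [N diagram]] [Conj or] [NP [Det no] [N telescope]]] [Conj or] [NP [Det no] [N telescope]]]] [VP [V gave] [NP [Det the] [N telescope]]]]
The trees differ in how a recursive rule is bracketed over the same span.

5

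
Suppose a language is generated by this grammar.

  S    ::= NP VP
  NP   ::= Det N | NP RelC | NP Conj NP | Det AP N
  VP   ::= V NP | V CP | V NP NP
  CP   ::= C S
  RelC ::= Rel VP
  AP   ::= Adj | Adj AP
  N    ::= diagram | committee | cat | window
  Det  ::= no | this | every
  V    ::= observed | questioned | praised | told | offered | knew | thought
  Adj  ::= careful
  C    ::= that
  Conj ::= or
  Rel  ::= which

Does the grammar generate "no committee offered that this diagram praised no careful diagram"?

Grammatical

[S [NP [Det no] [N committee]] [VP [V offered] [CP [C that] [S [NP [Det this] [N diagram]] [VP [V praised] [NP [Det no] [AP [Adj careful]] [N diagram]]]]]]]
Every word is introduced by a lexical rule and the phrasal rules combine the resulting categories into a single S.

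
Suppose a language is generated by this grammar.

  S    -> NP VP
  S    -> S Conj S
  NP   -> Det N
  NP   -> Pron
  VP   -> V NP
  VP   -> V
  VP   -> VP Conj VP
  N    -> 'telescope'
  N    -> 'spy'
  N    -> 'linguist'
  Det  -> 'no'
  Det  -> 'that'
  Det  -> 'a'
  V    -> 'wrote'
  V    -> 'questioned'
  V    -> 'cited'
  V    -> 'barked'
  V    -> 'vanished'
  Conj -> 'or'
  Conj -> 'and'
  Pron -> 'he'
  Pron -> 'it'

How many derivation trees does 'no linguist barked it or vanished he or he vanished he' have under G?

1

[S [S [NP [Det no] [N linguist]] [VP [VP [V barked] [NP [Pron it]]] [Conj or] [VP [V vanished] [NP [Pron he]]]]] [Conj or] [S [NP [Pron he]] [VP [V vanished] [NP [Pron he]]]]]
No rule offers an alternative attachment or grouping for any span, so this is the only derivation.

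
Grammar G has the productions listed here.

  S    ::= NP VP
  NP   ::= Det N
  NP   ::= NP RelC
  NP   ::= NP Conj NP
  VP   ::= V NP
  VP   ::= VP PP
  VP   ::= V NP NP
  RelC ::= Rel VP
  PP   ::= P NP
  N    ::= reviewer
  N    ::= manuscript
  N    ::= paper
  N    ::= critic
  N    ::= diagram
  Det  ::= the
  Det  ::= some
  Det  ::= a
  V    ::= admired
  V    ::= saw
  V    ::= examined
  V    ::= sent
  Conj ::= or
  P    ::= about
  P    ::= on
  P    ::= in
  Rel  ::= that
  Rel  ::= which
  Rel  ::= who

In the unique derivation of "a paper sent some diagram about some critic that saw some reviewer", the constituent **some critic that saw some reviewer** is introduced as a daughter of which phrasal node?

PP

S
  NP
    Det: a
    N: paper
  VP
    VP
      V: sent
      NP
        Det: some
        N: diagram
    PP
      P: about
      NP
        NP
          Det: some
          N: critic
        RelC
          Rel: that
          VP
            V: saw
            NP
              Det: some
              N: reviewer
The span 'some critic that saw some reviewer' is the NP node built by NP → NP RelC.
Its mother is the PP built by PP → P NP.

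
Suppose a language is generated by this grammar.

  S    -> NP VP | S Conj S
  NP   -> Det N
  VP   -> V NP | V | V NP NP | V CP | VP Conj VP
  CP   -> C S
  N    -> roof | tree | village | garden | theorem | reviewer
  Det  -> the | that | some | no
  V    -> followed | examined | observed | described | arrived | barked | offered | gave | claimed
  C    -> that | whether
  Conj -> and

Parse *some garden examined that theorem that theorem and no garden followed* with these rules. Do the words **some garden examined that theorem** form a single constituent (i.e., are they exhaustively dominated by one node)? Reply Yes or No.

[S [S [NP [Det some] [N garden]] [VP [V examined] [NP [Det that] [N theorem]] [NP [Det that] [N theorem]]]] [Conj and] [S [NP [Det no] [N garden]] [VP [V followed]]]]
The smallest constituent containing 'some garden examined that theorem' is the S spanning 'some garden examined that theorem that theorem'; no single node in the tree dominates exactly the given words.

No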